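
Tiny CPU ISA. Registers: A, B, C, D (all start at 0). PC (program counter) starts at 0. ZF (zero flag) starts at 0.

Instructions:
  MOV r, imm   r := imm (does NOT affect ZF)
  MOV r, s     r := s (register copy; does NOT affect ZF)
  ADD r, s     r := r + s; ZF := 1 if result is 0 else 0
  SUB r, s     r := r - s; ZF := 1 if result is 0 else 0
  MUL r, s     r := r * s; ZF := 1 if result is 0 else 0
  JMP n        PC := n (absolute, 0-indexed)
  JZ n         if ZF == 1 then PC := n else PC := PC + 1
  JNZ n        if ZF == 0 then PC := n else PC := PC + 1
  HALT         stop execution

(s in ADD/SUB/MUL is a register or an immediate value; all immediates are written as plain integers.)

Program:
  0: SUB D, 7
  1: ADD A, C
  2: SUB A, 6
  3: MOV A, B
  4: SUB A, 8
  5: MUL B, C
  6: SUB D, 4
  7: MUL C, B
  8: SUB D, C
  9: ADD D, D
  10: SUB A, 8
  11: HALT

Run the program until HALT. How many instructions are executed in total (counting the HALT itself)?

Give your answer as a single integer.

Step 1: PC=0 exec 'SUB D, 7'. After: A=0 B=0 C=0 D=-7 ZF=0 PC=1
Step 2: PC=1 exec 'ADD A, C'. After: A=0 B=0 C=0 D=-7 ZF=1 PC=2
Step 3: PC=2 exec 'SUB A, 6'. After: A=-6 B=0 C=0 D=-7 ZF=0 PC=3
Step 4: PC=3 exec 'MOV A, B'. After: A=0 B=0 C=0 D=-7 ZF=0 PC=4
Step 5: PC=4 exec 'SUB A, 8'. After: A=-8 B=0 C=0 D=-7 ZF=0 PC=5
Step 6: PC=5 exec 'MUL B, C'. After: A=-8 B=0 C=0 D=-7 ZF=1 PC=6
Step 7: PC=6 exec 'SUB D, 4'. After: A=-8 B=0 C=0 D=-11 ZF=0 PC=7
Step 8: PC=7 exec 'MUL C, B'. After: A=-8 B=0 C=0 D=-11 ZF=1 PC=8
Step 9: PC=8 exec 'SUB D, C'. After: A=-8 B=0 C=0 D=-11 ZF=0 PC=9
Step 10: PC=9 exec 'ADD D, D'. After: A=-8 B=0 C=0 D=-22 ZF=0 PC=10
Step 11: PC=10 exec 'SUB A, 8'. After: A=-16 B=0 C=0 D=-22 ZF=0 PC=11
Step 12: PC=11 exec 'HALT'. After: A=-16 B=0 C=0 D=-22 ZF=0 PC=11 HALTED
Total instructions executed: 12

Answer: 12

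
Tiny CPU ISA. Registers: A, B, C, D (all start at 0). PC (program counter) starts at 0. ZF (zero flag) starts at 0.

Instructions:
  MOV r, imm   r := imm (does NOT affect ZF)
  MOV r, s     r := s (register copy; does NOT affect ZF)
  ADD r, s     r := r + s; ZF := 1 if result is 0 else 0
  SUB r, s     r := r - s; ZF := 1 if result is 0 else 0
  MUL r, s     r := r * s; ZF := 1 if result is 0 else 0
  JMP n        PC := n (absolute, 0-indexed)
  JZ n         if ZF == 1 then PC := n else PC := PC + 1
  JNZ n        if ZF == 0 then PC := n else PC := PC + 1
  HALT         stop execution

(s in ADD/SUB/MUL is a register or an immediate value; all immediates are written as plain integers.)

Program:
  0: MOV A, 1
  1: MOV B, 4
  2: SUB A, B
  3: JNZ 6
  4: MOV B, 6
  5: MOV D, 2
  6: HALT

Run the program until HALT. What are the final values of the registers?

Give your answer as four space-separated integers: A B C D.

Answer: -3 4 0 0

Derivation:
Step 1: PC=0 exec 'MOV A, 1'. After: A=1 B=0 C=0 D=0 ZF=0 PC=1
Step 2: PC=1 exec 'MOV B, 4'. After: A=1 B=4 C=0 D=0 ZF=0 PC=2
Step 3: PC=2 exec 'SUB A, B'. After: A=-3 B=4 C=0 D=0 ZF=0 PC=3
Step 4: PC=3 exec 'JNZ 6'. After: A=-3 B=4 C=0 D=0 ZF=0 PC=6
Step 5: PC=6 exec 'HALT'. After: A=-3 B=4 C=0 D=0 ZF=0 PC=6 HALTED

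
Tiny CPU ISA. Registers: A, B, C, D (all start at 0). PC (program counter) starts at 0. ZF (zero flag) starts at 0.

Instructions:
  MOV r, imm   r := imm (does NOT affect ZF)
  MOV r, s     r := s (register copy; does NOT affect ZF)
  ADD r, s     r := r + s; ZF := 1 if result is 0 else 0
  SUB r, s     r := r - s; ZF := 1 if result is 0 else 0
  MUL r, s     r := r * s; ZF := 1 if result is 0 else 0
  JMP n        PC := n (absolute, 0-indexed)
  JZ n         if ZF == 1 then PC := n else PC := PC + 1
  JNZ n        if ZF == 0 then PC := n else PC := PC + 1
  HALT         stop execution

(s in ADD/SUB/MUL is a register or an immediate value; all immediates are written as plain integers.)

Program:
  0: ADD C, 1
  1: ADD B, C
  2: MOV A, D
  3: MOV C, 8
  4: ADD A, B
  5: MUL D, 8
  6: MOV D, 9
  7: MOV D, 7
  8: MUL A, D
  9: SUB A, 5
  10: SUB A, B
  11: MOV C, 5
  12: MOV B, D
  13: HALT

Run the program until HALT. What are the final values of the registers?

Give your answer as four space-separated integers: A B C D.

Answer: 1 7 5 7

Derivation:
Step 1: PC=0 exec 'ADD C, 1'. After: A=0 B=0 C=1 D=0 ZF=0 PC=1
Step 2: PC=1 exec 'ADD B, C'. After: A=0 B=1 C=1 D=0 ZF=0 PC=2
Step 3: PC=2 exec 'MOV A, D'. After: A=0 B=1 C=1 D=0 ZF=0 PC=3
Step 4: PC=3 exec 'MOV C, 8'. After: A=0 B=1 C=8 D=0 ZF=0 PC=4
Step 5: PC=4 exec 'ADD A, B'. After: A=1 B=1 C=8 D=0 ZF=0 PC=5
Step 6: PC=5 exec 'MUL D, 8'. After: A=1 B=1 C=8 D=0 ZF=1 PC=6
Step 7: PC=6 exec 'MOV D, 9'. After: A=1 B=1 C=8 D=9 ZF=1 PC=7
Step 8: PC=7 exec 'MOV D, 7'. After: A=1 B=1 C=8 D=7 ZF=1 PC=8
Step 9: PC=8 exec 'MUL A, D'. After: A=7 B=1 C=8 D=7 ZF=0 PC=9
Step 10: PC=9 exec 'SUB A, 5'. After: A=2 B=1 C=8 D=7 ZF=0 PC=10
Step 11: PC=10 exec 'SUB A, B'. After: A=1 B=1 C=8 D=7 ZF=0 PC=11
Step 12: PC=11 exec 'MOV C, 5'. After: A=1 B=1 C=5 D=7 ZF=0 PC=12
Step 13: PC=12 exec 'MOV B, D'. After: A=1 B=7 C=5 D=7 ZF=0 PC=13
Step 14: PC=13 exec 'HALT'. After: A=1 B=7 C=5 D=7 ZF=0 PC=13 HALTED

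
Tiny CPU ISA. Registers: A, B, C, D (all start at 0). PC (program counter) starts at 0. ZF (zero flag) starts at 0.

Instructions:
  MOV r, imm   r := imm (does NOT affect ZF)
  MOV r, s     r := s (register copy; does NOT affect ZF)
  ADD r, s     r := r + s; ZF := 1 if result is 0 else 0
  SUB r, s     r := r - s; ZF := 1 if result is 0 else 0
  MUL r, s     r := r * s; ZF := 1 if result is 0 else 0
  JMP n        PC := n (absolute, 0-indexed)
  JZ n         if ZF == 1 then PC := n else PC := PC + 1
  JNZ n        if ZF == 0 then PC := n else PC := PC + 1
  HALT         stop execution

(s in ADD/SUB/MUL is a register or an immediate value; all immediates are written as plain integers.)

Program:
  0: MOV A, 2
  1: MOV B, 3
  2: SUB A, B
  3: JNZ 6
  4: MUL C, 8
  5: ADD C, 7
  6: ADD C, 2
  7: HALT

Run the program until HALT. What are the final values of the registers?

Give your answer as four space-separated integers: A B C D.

Answer: -1 3 2 0

Derivation:
Step 1: PC=0 exec 'MOV A, 2'. After: A=2 B=0 C=0 D=0 ZF=0 PC=1
Step 2: PC=1 exec 'MOV B, 3'. After: A=2 B=3 C=0 D=0 ZF=0 PC=2
Step 3: PC=2 exec 'SUB A, B'. After: A=-1 B=3 C=0 D=0 ZF=0 PC=3
Step 4: PC=3 exec 'JNZ 6'. After: A=-1 B=3 C=0 D=0 ZF=0 PC=6
Step 5: PC=6 exec 'ADD C, 2'. After: A=-1 B=3 C=2 D=0 ZF=0 PC=7
Step 6: PC=7 exec 'HALT'. After: A=-1 B=3 C=2 D=0 ZF=0 PC=7 HALTED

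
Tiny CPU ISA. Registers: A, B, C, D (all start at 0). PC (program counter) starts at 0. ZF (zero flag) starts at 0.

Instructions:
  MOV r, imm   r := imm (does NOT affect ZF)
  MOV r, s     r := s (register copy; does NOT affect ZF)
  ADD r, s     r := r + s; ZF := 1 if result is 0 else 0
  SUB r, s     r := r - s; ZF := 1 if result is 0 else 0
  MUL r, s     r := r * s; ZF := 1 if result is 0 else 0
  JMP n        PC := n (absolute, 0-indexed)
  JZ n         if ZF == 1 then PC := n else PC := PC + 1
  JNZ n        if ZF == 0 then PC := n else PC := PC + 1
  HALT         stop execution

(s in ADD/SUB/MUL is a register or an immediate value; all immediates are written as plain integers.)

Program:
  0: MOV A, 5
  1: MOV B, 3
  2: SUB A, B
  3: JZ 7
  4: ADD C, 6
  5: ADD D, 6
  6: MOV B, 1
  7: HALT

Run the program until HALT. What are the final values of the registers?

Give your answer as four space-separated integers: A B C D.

Answer: 2 1 6 6

Derivation:
Step 1: PC=0 exec 'MOV A, 5'. After: A=5 B=0 C=0 D=0 ZF=0 PC=1
Step 2: PC=1 exec 'MOV B, 3'. After: A=5 B=3 C=0 D=0 ZF=0 PC=2
Step 3: PC=2 exec 'SUB A, B'. After: A=2 B=3 C=0 D=0 ZF=0 PC=3
Step 4: PC=3 exec 'JZ 7'. After: A=2 B=3 C=0 D=0 ZF=0 PC=4
Step 5: PC=4 exec 'ADD C, 6'. After: A=2 B=3 C=6 D=0 ZF=0 PC=5
Step 6: PC=5 exec 'ADD D, 6'. After: A=2 B=3 C=6 D=6 ZF=0 PC=6
Step 7: PC=6 exec 'MOV B, 1'. After: A=2 B=1 C=6 D=6 ZF=0 PC=7
Step 8: PC=7 exec 'HALT'. After: A=2 B=1 C=6 D=6 ZF=0 PC=7 HALTED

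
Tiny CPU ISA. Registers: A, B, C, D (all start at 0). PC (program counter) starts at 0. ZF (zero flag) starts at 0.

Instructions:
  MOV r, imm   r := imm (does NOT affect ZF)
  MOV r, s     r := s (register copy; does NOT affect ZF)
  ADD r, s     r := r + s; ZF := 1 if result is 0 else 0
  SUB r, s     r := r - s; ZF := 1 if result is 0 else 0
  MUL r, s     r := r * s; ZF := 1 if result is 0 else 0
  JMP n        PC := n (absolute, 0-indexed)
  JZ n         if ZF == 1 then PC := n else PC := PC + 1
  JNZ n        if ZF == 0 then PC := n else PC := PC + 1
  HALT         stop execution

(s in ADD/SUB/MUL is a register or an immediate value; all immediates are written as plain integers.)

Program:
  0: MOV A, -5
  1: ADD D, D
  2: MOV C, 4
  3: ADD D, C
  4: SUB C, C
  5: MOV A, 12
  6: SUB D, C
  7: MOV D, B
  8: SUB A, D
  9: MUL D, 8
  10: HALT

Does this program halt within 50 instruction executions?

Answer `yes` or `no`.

Answer: yes

Derivation:
Step 1: PC=0 exec 'MOV A, -5'. After: A=-5 B=0 C=0 D=0 ZF=0 PC=1
Step 2: PC=1 exec 'ADD D, D'. After: A=-5 B=0 C=0 D=0 ZF=1 PC=2
Step 3: PC=2 exec 'MOV C, 4'. After: A=-5 B=0 C=4 D=0 ZF=1 PC=3
Step 4: PC=3 exec 'ADD D, C'. After: A=-5 B=0 C=4 D=4 ZF=0 PC=4
Step 5: PC=4 exec 'SUB C, C'. After: A=-5 B=0 C=0 D=4 ZF=1 PC=5
Step 6: PC=5 exec 'MOV A, 12'. After: A=12 B=0 C=0 D=4 ZF=1 PC=6
Step 7: PC=6 exec 'SUB D, C'. After: A=12 B=0 C=0 D=4 ZF=0 PC=7
Step 8: PC=7 exec 'MOV D, B'. After: A=12 B=0 C=0 D=0 ZF=0 PC=8
Step 9: PC=8 exec 'SUB A, D'. After: A=12 B=0 C=0 D=0 ZF=0 PC=9
Step 10: PC=9 exec 'MUL D, 8'. After: A=12 B=0 C=0 D=0 ZF=1 PC=10
Step 11: PC=10 exec 'HALT'. After: A=12 B=0 C=0 D=0 ZF=1 PC=10 HALTED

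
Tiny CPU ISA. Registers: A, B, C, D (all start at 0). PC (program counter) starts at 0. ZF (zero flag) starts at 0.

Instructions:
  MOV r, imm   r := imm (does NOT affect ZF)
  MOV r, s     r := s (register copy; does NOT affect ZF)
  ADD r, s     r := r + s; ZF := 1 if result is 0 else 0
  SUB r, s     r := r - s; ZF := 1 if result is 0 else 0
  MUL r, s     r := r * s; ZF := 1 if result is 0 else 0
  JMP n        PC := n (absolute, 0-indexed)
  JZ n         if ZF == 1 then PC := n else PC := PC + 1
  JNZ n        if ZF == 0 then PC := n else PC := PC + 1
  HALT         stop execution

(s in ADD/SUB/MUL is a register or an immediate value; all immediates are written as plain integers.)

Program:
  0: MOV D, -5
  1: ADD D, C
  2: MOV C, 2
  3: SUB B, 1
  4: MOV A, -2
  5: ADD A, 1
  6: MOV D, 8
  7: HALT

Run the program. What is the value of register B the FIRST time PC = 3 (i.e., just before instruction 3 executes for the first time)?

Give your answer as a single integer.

Step 1: PC=0 exec 'MOV D, -5'. After: A=0 B=0 C=0 D=-5 ZF=0 PC=1
Step 2: PC=1 exec 'ADD D, C'. After: A=0 B=0 C=0 D=-5 ZF=0 PC=2
Step 3: PC=2 exec 'MOV C, 2'. After: A=0 B=0 C=2 D=-5 ZF=0 PC=3
First time PC=3: B=0

0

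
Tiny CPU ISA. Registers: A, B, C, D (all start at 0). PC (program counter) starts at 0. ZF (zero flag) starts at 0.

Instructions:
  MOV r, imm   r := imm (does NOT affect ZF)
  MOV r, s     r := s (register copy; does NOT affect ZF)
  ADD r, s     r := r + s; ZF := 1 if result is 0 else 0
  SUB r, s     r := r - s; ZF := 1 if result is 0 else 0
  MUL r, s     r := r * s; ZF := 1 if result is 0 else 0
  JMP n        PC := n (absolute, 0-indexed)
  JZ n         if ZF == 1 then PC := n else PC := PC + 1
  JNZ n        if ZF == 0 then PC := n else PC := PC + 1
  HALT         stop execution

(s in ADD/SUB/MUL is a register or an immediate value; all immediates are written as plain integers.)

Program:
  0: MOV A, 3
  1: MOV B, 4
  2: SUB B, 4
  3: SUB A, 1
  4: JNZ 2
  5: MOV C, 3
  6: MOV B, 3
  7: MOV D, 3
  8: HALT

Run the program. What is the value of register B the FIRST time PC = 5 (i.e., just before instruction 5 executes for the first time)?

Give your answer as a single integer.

Step 1: PC=0 exec 'MOV A, 3'. After: A=3 B=0 C=0 D=0 ZF=0 PC=1
Step 2: PC=1 exec 'MOV B, 4'. After: A=3 B=4 C=0 D=0 ZF=0 PC=2
Step 3: PC=2 exec 'SUB B, 4'. After: A=3 B=0 C=0 D=0 ZF=1 PC=3
Step 4: PC=3 exec 'SUB A, 1'. After: A=2 B=0 C=0 D=0 ZF=0 PC=4
Step 5: PC=4 exec 'JNZ 2'. After: A=2 B=0 C=0 D=0 ZF=0 PC=2
Step 6: PC=2 exec 'SUB B, 4'. After: A=2 B=-4 C=0 D=0 ZF=0 PC=3
Step 7: PC=3 exec 'SUB A, 1'. After: A=1 B=-4 C=0 D=0 ZF=0 PC=4
Step 8: PC=4 exec 'JNZ 2'. After: A=1 B=-4 C=0 D=0 ZF=0 PC=2
Step 9: PC=2 exec 'SUB B, 4'. After: A=1 B=-8 C=0 D=0 ZF=0 PC=3
Step 10: PC=3 exec 'SUB A, 1'. After: A=0 B=-8 C=0 D=0 ZF=1 PC=4
Step 11: PC=4 exec 'JNZ 2'. After: A=0 B=-8 C=0 D=0 ZF=1 PC=5
First time PC=5: B=-8

-8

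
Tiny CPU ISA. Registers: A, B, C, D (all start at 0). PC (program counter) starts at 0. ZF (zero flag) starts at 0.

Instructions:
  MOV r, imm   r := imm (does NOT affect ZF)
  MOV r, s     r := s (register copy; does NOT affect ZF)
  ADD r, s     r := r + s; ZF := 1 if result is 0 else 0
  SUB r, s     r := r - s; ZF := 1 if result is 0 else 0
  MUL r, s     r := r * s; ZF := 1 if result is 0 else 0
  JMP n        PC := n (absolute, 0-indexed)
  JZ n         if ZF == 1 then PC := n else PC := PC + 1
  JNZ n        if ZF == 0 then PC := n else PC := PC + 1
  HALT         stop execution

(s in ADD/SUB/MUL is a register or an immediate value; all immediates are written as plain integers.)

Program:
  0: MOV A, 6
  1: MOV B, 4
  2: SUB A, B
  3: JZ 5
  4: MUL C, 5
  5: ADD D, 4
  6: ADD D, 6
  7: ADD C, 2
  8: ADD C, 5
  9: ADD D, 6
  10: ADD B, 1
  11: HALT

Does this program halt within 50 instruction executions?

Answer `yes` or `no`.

Step 1: PC=0 exec 'MOV A, 6'. After: A=6 B=0 C=0 D=0 ZF=0 PC=1
Step 2: PC=1 exec 'MOV B, 4'. After: A=6 B=4 C=0 D=0 ZF=0 PC=2
Step 3: PC=2 exec 'SUB A, B'. After: A=2 B=4 C=0 D=0 ZF=0 PC=3
Step 4: PC=3 exec 'JZ 5'. After: A=2 B=4 C=0 D=0 ZF=0 PC=4
Step 5: PC=4 exec 'MUL C, 5'. After: A=2 B=4 C=0 D=0 ZF=1 PC=5
Step 6: PC=5 exec 'ADD D, 4'. After: A=2 B=4 C=0 D=4 ZF=0 PC=6
Step 7: PC=6 exec 'ADD D, 6'. After: A=2 B=4 C=0 D=10 ZF=0 PC=7
Step 8: PC=7 exec 'ADD C, 2'. After: A=2 B=4 C=2 D=10 ZF=0 PC=8
Step 9: PC=8 exec 'ADD C, 5'. After: A=2 B=4 C=7 D=10 ZF=0 PC=9
Step 10: PC=9 exec 'ADD D, 6'. After: A=2 B=4 C=7 D=16 ZF=0 PC=10
Step 11: PC=10 exec 'ADD B, 1'. After: A=2 B=5 C=7 D=16 ZF=0 PC=11
Step 12: PC=11 exec 'HALT'. After: A=2 B=5 C=7 D=16 ZF=0 PC=11 HALTED

Answer: yes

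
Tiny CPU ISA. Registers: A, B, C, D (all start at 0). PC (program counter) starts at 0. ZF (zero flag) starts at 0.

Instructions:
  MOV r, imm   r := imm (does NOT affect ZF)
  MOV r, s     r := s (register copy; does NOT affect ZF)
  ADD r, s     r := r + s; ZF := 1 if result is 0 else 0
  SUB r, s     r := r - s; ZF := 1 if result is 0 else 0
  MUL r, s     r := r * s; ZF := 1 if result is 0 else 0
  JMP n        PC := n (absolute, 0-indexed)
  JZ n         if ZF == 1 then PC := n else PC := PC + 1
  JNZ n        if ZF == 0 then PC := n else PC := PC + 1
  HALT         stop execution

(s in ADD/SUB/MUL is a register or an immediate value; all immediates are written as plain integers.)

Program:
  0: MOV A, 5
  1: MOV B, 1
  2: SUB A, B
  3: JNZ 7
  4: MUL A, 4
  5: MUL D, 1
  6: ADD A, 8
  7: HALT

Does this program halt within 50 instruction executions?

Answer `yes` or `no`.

Answer: yes

Derivation:
Step 1: PC=0 exec 'MOV A, 5'. After: A=5 B=0 C=0 D=0 ZF=0 PC=1
Step 2: PC=1 exec 'MOV B, 1'. After: A=5 B=1 C=0 D=0 ZF=0 PC=2
Step 3: PC=2 exec 'SUB A, B'. After: A=4 B=1 C=0 D=0 ZF=0 PC=3
Step 4: PC=3 exec 'JNZ 7'. After: A=4 B=1 C=0 D=0 ZF=0 PC=7
Step 5: PC=7 exec 'HALT'. After: A=4 B=1 C=0 D=0 ZF=0 PC=7 HALTED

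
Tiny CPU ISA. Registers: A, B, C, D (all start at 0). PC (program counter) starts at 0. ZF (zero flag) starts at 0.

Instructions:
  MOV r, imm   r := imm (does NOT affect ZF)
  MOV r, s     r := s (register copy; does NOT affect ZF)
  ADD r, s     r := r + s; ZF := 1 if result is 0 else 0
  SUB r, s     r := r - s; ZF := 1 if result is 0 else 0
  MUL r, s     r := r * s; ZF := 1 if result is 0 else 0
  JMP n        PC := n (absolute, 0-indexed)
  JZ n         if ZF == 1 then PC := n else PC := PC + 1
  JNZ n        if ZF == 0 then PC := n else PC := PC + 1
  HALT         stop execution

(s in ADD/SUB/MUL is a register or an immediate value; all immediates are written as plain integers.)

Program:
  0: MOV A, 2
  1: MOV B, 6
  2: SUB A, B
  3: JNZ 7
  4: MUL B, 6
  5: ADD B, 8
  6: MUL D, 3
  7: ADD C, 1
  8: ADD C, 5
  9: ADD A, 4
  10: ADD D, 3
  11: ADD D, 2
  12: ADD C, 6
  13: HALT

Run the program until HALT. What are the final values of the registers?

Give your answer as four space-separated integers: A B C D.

Answer: 0 6 12 5

Derivation:
Step 1: PC=0 exec 'MOV A, 2'. After: A=2 B=0 C=0 D=0 ZF=0 PC=1
Step 2: PC=1 exec 'MOV B, 6'. After: A=2 B=6 C=0 D=0 ZF=0 PC=2
Step 3: PC=2 exec 'SUB A, B'. After: A=-4 B=6 C=0 D=0 ZF=0 PC=3
Step 4: PC=3 exec 'JNZ 7'. After: A=-4 B=6 C=0 D=0 ZF=0 PC=7
Step 5: PC=7 exec 'ADD C, 1'. After: A=-4 B=6 C=1 D=0 ZF=0 PC=8
Step 6: PC=8 exec 'ADD C, 5'. After: A=-4 B=6 C=6 D=0 ZF=0 PC=9
Step 7: PC=9 exec 'ADD A, 4'. After: A=0 B=6 C=6 D=0 ZF=1 PC=10
Step 8: PC=10 exec 'ADD D, 3'. After: A=0 B=6 C=6 D=3 ZF=0 PC=11
Step 9: PC=11 exec 'ADD D, 2'. After: A=0 B=6 C=6 D=5 ZF=0 PC=12
Step 10: PC=12 exec 'ADD C, 6'. After: A=0 B=6 C=12 D=5 ZF=0 PC=13
Step 11: PC=13 exec 'HALT'. After: A=0 B=6 C=12 D=5 ZF=0 PC=13 HALTED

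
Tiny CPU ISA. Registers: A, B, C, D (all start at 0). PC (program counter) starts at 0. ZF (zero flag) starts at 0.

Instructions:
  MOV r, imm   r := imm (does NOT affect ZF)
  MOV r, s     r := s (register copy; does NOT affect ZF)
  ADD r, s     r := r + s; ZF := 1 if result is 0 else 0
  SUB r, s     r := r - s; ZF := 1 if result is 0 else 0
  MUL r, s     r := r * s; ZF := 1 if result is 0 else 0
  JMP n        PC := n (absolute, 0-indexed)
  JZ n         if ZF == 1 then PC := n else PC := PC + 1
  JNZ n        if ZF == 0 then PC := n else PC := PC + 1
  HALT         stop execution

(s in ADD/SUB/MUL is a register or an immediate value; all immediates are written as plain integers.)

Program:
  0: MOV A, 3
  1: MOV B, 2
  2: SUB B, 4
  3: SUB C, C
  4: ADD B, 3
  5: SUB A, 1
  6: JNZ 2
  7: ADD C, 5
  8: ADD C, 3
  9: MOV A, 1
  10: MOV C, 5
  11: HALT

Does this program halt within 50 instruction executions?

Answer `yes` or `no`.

Answer: yes

Derivation:
Step 1: PC=0 exec 'MOV A, 3'. After: A=3 B=0 C=0 D=0 ZF=0 PC=1
Step 2: PC=1 exec 'MOV B, 2'. After: A=3 B=2 C=0 D=0 ZF=0 PC=2
Step 3: PC=2 exec 'SUB B, 4'. After: A=3 B=-2 C=0 D=0 ZF=0 PC=3
Step 4: PC=3 exec 'SUB C, C'. After: A=3 B=-2 C=0 D=0 ZF=1 PC=4
Step 5: PC=4 exec 'ADD B, 3'. After: A=3 B=1 C=0 D=0 ZF=0 PC=5
Step 6: PC=5 exec 'SUB A, 1'. After: A=2 B=1 C=0 D=0 ZF=0 PC=6
Step 7: PC=6 exec 'JNZ 2'. After: A=2 B=1 C=0 D=0 ZF=0 PC=2
Step 8: PC=2 exec 'SUB B, 4'. After: A=2 B=-3 C=0 D=0 ZF=0 PC=3
Step 9: PC=3 exec 'SUB C, C'. After: A=2 B=-3 C=0 D=0 ZF=1 PC=4
Step 10: PC=4 exec 'ADD B, 3'. After: A=2 B=0 C=0 D=0 ZF=1 PC=5
Step 11: PC=5 exec 'SUB A, 1'. After: A=1 B=0 C=0 D=0 ZF=0 PC=6
Step 12: PC=6 exec 'JNZ 2'. After: A=1 B=0 C=0 D=0 ZF=0 PC=2
Step 13: PC=2 exec 'SUB B, 4'. After: A=1 B=-4 C=0 D=0 ZF=0 PC=3
Step 14: PC=3 exec 'SUB C, C'. After: A=1 B=-4 C=0 D=0 ZF=1 PC=4
Step 15: PC=4 exec 'ADD B, 3'. After: A=1 B=-1 C=0 D=0 ZF=0 PC=5
Step 16: PC=5 exec 'SUB A, 1'. After: A=0 B=-1 C=0 D=0 ZF=1 PC=6
Step 17: PC=6 exec 'JNZ 2'. After: A=0 B=-1 C=0 D=0 ZF=1 PC=7
Step 18: PC=7 exec 'ADD C, 5'. After: A=0 B=-1 C=5 D=0 ZF=0 PC=8
Step 19: PC=8 exec 'ADD C, 3'. After: A=0 B=-1 C=8 D=0 ZF=0 PC=9
Step 20: PC=9 exec 'MOV A, 1'. After: A=1 B=-1 C=8 D=0 ZF=0 PC=10
Step 21: PC=10 exec 'MOV C, 5'. After: A=1 B=-1 C=5 D=0 ZF=0 PC=11
Step 22: PC=11 exec 'HALT'. After: A=1 B=-1 C=5 D=0 ZF=0 PC=11 HALTED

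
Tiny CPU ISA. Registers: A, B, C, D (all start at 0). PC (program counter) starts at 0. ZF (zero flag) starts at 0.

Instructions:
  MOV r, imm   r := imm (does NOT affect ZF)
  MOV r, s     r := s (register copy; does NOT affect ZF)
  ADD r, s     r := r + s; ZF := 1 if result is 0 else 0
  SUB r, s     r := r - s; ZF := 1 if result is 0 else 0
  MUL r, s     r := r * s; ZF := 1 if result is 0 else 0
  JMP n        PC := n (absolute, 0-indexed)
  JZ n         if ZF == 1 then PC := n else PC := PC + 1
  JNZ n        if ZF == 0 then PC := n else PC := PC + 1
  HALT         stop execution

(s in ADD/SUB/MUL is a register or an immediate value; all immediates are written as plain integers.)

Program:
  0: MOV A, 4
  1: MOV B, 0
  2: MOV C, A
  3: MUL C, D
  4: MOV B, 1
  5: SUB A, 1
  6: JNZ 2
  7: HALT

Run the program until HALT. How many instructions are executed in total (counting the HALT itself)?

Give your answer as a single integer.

Step 1: PC=0 exec 'MOV A, 4'. After: A=4 B=0 C=0 D=0 ZF=0 PC=1
Step 2: PC=1 exec 'MOV B, 0'. After: A=4 B=0 C=0 D=0 ZF=0 PC=2
Step 3: PC=2 exec 'MOV C, A'. After: A=4 B=0 C=4 D=0 ZF=0 PC=3
Step 4: PC=3 exec 'MUL C, D'. After: A=4 B=0 C=0 D=0 ZF=1 PC=4
Step 5: PC=4 exec 'MOV B, 1'. After: A=4 B=1 C=0 D=0 ZF=1 PC=5
Step 6: PC=5 exec 'SUB A, 1'. After: A=3 B=1 C=0 D=0 ZF=0 PC=6
Step 7: PC=6 exec 'JNZ 2'. After: A=3 B=1 C=0 D=0 ZF=0 PC=2
Step 8: PC=2 exec 'MOV C, A'. After: A=3 B=1 C=3 D=0 ZF=0 PC=3
Step 9: PC=3 exec 'MUL C, D'. After: A=3 B=1 C=0 D=0 ZF=1 PC=4
Step 10: PC=4 exec 'MOV B, 1'. After: A=3 B=1 C=0 D=0 ZF=1 PC=5
Step 11: PC=5 exec 'SUB A, 1'. After: A=2 B=1 C=0 D=0 ZF=0 PC=6
Step 12: PC=6 exec 'JNZ 2'. After: A=2 B=1 C=0 D=0 ZF=0 PC=2
Step 13: PC=2 exec 'MOV C, A'. After: A=2 B=1 C=2 D=0 ZF=0 PC=3
Step 14: PC=3 exec 'MUL C, D'. After: A=2 B=1 C=0 D=0 ZF=1 PC=4
Step 15: PC=4 exec 'MOV B, 1'. After: A=2 B=1 C=0 D=0 ZF=1 PC=5
Step 16: PC=5 exec 'SUB A, 1'. After: A=1 B=1 C=0 D=0 ZF=0 PC=6
Step 17: PC=6 exec 'JNZ 2'. After: A=1 B=1 C=0 D=0 ZF=0 PC=2
Step 18: PC=2 exec 'MOV C, A'. After: A=1 B=1 C=1 D=0 ZF=0 PC=3
Step 19: PC=3 exec 'MUL C, D'. After: A=1 B=1 C=0 D=0 ZF=1 PC=4
Step 20: PC=4 exec 'MOV B, 1'. After: A=1 B=1 C=0 D=0 ZF=1 PC=5
Step 21: PC=5 exec 'SUB A, 1'. After: A=0 B=1 C=0 D=0 ZF=1 PC=6
Step 22: PC=6 exec 'JNZ 2'. After: A=0 B=1 C=0 D=0 ZF=1 PC=7
Step 23: PC=7 exec 'HALT'. After: A=0 B=1 C=0 D=0 ZF=1 PC=7 HALTED
Total instructions executed: 23

Answer: 23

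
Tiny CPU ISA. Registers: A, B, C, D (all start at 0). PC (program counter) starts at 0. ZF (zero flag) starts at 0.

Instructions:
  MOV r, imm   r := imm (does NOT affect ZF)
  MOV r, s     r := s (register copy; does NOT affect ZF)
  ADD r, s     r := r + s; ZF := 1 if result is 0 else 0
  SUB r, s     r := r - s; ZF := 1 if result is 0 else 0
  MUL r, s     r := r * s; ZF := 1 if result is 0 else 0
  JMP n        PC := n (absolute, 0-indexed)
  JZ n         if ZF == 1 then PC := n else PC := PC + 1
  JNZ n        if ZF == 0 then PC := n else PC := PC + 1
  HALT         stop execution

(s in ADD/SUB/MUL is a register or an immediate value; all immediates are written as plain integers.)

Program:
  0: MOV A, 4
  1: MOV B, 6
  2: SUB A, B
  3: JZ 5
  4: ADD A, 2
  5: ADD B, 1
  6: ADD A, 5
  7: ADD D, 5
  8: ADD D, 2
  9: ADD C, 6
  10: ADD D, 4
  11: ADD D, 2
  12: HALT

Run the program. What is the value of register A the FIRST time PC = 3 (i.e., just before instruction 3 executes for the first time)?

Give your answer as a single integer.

Step 1: PC=0 exec 'MOV A, 4'. After: A=4 B=0 C=0 D=0 ZF=0 PC=1
Step 2: PC=1 exec 'MOV B, 6'. After: A=4 B=6 C=0 D=0 ZF=0 PC=2
Step 3: PC=2 exec 'SUB A, B'. After: A=-2 B=6 C=0 D=0 ZF=0 PC=3
First time PC=3: A=-2

-2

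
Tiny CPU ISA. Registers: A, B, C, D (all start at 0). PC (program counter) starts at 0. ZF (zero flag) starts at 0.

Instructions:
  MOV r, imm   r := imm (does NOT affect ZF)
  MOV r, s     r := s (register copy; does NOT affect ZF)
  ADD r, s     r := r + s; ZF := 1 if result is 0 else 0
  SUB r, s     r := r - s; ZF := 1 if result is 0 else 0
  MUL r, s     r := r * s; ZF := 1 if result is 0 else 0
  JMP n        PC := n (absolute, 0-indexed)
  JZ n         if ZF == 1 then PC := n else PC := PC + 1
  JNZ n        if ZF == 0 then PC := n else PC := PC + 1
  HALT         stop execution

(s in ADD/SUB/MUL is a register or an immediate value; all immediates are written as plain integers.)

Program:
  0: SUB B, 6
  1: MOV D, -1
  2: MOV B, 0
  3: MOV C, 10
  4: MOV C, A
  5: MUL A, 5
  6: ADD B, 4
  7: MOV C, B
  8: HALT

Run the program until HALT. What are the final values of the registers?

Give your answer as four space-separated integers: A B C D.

Answer: 0 4 4 -1

Derivation:
Step 1: PC=0 exec 'SUB B, 6'. After: A=0 B=-6 C=0 D=0 ZF=0 PC=1
Step 2: PC=1 exec 'MOV D, -1'. After: A=0 B=-6 C=0 D=-1 ZF=0 PC=2
Step 3: PC=2 exec 'MOV B, 0'. After: A=0 B=0 C=0 D=-1 ZF=0 PC=3
Step 4: PC=3 exec 'MOV C, 10'. After: A=0 B=0 C=10 D=-1 ZF=0 PC=4
Step 5: PC=4 exec 'MOV C, A'. After: A=0 B=0 C=0 D=-1 ZF=0 PC=5
Step 6: PC=5 exec 'MUL A, 5'. After: A=0 B=0 C=0 D=-1 ZF=1 PC=6
Step 7: PC=6 exec 'ADD B, 4'. After: A=0 B=4 C=0 D=-1 ZF=0 PC=7
Step 8: PC=7 exec 'MOV C, B'. After: A=0 B=4 C=4 D=-1 ZF=0 PC=8
Step 9: PC=8 exec 'HALT'. After: A=0 B=4 C=4 D=-1 ZF=0 PC=8 HALTED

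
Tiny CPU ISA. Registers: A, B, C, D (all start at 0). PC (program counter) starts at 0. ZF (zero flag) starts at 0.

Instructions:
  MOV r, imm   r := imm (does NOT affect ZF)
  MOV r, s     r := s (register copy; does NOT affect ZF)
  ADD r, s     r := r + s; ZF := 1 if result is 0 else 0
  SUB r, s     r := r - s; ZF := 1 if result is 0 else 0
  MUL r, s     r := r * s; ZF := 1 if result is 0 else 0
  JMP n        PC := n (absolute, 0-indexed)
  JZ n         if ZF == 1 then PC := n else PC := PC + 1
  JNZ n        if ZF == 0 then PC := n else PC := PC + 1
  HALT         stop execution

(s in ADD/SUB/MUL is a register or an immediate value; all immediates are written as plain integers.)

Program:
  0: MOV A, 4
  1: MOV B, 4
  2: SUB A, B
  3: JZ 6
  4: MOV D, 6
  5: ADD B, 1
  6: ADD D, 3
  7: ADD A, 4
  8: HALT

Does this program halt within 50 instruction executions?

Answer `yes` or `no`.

Step 1: PC=0 exec 'MOV A, 4'. After: A=4 B=0 C=0 D=0 ZF=0 PC=1
Step 2: PC=1 exec 'MOV B, 4'. After: A=4 B=4 C=0 D=0 ZF=0 PC=2
Step 3: PC=2 exec 'SUB A, B'. After: A=0 B=4 C=0 D=0 ZF=1 PC=3
Step 4: PC=3 exec 'JZ 6'. After: A=0 B=4 C=0 D=0 ZF=1 PC=6
Step 5: PC=6 exec 'ADD D, 3'. After: A=0 B=4 C=0 D=3 ZF=0 PC=7
Step 6: PC=7 exec 'ADD A, 4'. After: A=4 B=4 C=0 D=3 ZF=0 PC=8
Step 7: PC=8 exec 'HALT'. After: A=4 B=4 C=0 D=3 ZF=0 PC=8 HALTED

Answer: yes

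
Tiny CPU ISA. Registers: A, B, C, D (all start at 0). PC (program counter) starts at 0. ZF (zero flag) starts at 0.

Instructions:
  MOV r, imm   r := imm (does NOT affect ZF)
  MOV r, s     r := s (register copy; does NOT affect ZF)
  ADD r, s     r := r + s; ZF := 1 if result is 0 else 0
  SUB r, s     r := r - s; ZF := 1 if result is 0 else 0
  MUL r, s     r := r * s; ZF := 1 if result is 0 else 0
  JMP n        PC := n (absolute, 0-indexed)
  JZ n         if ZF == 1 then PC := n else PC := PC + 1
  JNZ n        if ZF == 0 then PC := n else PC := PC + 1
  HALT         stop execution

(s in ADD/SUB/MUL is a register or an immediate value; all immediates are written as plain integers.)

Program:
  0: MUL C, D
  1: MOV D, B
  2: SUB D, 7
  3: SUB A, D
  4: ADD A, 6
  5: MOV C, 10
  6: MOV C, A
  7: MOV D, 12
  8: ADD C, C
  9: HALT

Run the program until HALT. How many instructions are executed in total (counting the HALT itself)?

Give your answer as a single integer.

Step 1: PC=0 exec 'MUL C, D'. After: A=0 B=0 C=0 D=0 ZF=1 PC=1
Step 2: PC=1 exec 'MOV D, B'. After: A=0 B=0 C=0 D=0 ZF=1 PC=2
Step 3: PC=2 exec 'SUB D, 7'. After: A=0 B=0 C=0 D=-7 ZF=0 PC=3
Step 4: PC=3 exec 'SUB A, D'. After: A=7 B=0 C=0 D=-7 ZF=0 PC=4
Step 5: PC=4 exec 'ADD A, 6'. After: A=13 B=0 C=0 D=-7 ZF=0 PC=5
Step 6: PC=5 exec 'MOV C, 10'. After: A=13 B=0 C=10 D=-7 ZF=0 PC=6
Step 7: PC=6 exec 'MOV C, A'. After: A=13 B=0 C=13 D=-7 ZF=0 PC=7
Step 8: PC=7 exec 'MOV D, 12'. After: A=13 B=0 C=13 D=12 ZF=0 PC=8
Step 9: PC=8 exec 'ADD C, C'. After: A=13 B=0 C=26 D=12 ZF=0 PC=9
Step 10: PC=9 exec 'HALT'. After: A=13 B=0 C=26 D=12 ZF=0 PC=9 HALTED
Total instructions executed: 10

Answer: 10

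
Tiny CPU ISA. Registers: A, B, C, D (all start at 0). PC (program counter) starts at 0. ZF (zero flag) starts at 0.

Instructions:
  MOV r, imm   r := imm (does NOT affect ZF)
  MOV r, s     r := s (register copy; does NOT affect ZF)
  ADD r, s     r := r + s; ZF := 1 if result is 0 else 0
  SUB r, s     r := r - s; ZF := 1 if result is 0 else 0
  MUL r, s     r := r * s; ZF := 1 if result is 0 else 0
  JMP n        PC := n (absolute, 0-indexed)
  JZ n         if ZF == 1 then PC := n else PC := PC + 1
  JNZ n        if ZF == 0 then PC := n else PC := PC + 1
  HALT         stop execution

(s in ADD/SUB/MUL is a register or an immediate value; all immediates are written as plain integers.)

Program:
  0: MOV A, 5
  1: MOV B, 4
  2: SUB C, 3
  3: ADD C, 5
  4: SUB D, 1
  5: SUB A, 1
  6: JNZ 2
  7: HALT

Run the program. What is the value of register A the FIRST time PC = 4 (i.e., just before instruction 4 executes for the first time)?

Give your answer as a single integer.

Step 1: PC=0 exec 'MOV A, 5'. After: A=5 B=0 C=0 D=0 ZF=0 PC=1
Step 2: PC=1 exec 'MOV B, 4'. After: A=5 B=4 C=0 D=0 ZF=0 PC=2
Step 3: PC=2 exec 'SUB C, 3'. After: A=5 B=4 C=-3 D=0 ZF=0 PC=3
Step 4: PC=3 exec 'ADD C, 5'. After: A=5 B=4 C=2 D=0 ZF=0 PC=4
First time PC=4: A=5

5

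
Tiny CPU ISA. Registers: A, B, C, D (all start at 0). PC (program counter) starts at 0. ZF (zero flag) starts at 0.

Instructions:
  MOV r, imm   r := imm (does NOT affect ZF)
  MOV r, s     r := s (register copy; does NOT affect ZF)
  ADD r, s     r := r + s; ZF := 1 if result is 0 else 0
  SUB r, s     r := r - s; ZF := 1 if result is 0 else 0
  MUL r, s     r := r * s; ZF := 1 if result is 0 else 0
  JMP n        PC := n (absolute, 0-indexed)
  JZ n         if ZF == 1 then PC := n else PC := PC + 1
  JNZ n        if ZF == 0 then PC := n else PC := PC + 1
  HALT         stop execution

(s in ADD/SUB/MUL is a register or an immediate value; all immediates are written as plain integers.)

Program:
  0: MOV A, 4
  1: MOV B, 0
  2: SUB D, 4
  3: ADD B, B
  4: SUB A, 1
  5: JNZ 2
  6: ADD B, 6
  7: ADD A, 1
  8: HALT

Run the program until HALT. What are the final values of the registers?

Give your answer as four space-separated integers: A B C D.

Step 1: PC=0 exec 'MOV A, 4'. After: A=4 B=0 C=0 D=0 ZF=0 PC=1
Step 2: PC=1 exec 'MOV B, 0'. After: A=4 B=0 C=0 D=0 ZF=0 PC=2
Step 3: PC=2 exec 'SUB D, 4'. After: A=4 B=0 C=0 D=-4 ZF=0 PC=3
Step 4: PC=3 exec 'ADD B, B'. After: A=4 B=0 C=0 D=-4 ZF=1 PC=4
Step 5: PC=4 exec 'SUB A, 1'. After: A=3 B=0 C=0 D=-4 ZF=0 PC=5
Step 6: PC=5 exec 'JNZ 2'. After: A=3 B=0 C=0 D=-4 ZF=0 PC=2
Step 7: PC=2 exec 'SUB D, 4'. After: A=3 B=0 C=0 D=-8 ZF=0 PC=3
Step 8: PC=3 exec 'ADD B, B'. After: A=3 B=0 C=0 D=-8 ZF=1 PC=4
Step 9: PC=4 exec 'SUB A, 1'. After: A=2 B=0 C=0 D=-8 ZF=0 PC=5
Step 10: PC=5 exec 'JNZ 2'. After: A=2 B=0 C=0 D=-8 ZF=0 PC=2
Step 11: PC=2 exec 'SUB D, 4'. After: A=2 B=0 C=0 D=-12 ZF=0 PC=3
Step 12: PC=3 exec 'ADD B, B'. After: A=2 B=0 C=0 D=-12 ZF=1 PC=4
Step 13: PC=4 exec 'SUB A, 1'. After: A=1 B=0 C=0 D=-12 ZF=0 PC=5
Step 14: PC=5 exec 'JNZ 2'. After: A=1 B=0 C=0 D=-12 ZF=0 PC=2
Step 15: PC=2 exec 'SUB D, 4'. After: A=1 B=0 C=0 D=-16 ZF=0 PC=3
Step 16: PC=3 exec 'ADD B, B'. After: A=1 B=0 C=0 D=-16 ZF=1 PC=4
Step 17: PC=4 exec 'SUB A, 1'. After: A=0 B=0 C=0 D=-16 ZF=1 PC=5
Step 18: PC=5 exec 'JNZ 2'. After: A=0 B=0 C=0 D=-16 ZF=1 PC=6
Step 19: PC=6 exec 'ADD B, 6'. After: A=0 B=6 C=0 D=-16 ZF=0 PC=7
Step 20: PC=7 exec 'ADD A, 1'. After: A=1 B=6 C=0 D=-16 ZF=0 PC=8
Step 21: PC=8 exec 'HALT'. After: A=1 B=6 C=0 D=-16 ZF=0 PC=8 HALTED

Answer: 1 6 0 -16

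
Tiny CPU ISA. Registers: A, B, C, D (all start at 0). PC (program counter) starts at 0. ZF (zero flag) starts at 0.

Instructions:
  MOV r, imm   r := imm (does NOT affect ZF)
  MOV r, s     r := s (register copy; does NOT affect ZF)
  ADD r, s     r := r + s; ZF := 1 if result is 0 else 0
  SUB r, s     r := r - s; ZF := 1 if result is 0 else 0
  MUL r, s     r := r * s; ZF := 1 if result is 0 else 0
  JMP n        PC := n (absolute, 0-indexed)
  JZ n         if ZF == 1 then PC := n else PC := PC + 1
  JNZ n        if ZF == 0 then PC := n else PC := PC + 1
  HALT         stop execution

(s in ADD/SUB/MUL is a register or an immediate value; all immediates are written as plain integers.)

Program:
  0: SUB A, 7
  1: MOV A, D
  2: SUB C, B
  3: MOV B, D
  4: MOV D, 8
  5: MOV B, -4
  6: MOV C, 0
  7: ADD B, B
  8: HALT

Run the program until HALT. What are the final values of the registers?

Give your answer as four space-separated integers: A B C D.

Answer: 0 -8 0 8

Derivation:
Step 1: PC=0 exec 'SUB A, 7'. After: A=-7 B=0 C=0 D=0 ZF=0 PC=1
Step 2: PC=1 exec 'MOV A, D'. After: A=0 B=0 C=0 D=0 ZF=0 PC=2
Step 3: PC=2 exec 'SUB C, B'. After: A=0 B=0 C=0 D=0 ZF=1 PC=3
Step 4: PC=3 exec 'MOV B, D'. After: A=0 B=0 C=0 D=0 ZF=1 PC=4
Step 5: PC=4 exec 'MOV D, 8'. After: A=0 B=0 C=0 D=8 ZF=1 PC=5
Step 6: PC=5 exec 'MOV B, -4'. After: A=0 B=-4 C=0 D=8 ZF=1 PC=6
Step 7: PC=6 exec 'MOV C, 0'. After: A=0 B=-4 C=0 D=8 ZF=1 PC=7
Step 8: PC=7 exec 'ADD B, B'. After: A=0 B=-8 C=0 D=8 ZF=0 PC=8
Step 9: PC=8 exec 'HALT'. After: A=0 B=-8 C=0 D=8 ZF=0 PC=8 HALTED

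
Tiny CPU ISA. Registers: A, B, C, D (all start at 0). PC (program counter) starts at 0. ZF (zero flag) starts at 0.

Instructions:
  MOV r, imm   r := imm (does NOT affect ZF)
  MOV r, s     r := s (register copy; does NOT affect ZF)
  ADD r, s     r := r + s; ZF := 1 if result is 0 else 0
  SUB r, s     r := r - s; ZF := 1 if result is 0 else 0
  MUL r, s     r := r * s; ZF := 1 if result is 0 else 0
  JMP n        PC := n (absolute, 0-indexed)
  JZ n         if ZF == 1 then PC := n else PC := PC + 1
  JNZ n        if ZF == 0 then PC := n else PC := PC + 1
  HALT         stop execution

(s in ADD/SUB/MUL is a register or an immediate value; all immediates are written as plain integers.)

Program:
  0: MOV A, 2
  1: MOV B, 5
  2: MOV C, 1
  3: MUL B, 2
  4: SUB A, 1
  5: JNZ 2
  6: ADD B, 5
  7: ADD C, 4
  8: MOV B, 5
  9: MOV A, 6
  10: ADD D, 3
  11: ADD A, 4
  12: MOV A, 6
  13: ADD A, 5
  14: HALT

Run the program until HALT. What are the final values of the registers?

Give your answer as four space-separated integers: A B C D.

Answer: 11 5 5 3

Derivation:
Step 1: PC=0 exec 'MOV A, 2'. After: A=2 B=0 C=0 D=0 ZF=0 PC=1
Step 2: PC=1 exec 'MOV B, 5'. After: A=2 B=5 C=0 D=0 ZF=0 PC=2
Step 3: PC=2 exec 'MOV C, 1'. After: A=2 B=5 C=1 D=0 ZF=0 PC=3
Step 4: PC=3 exec 'MUL B, 2'. After: A=2 B=10 C=1 D=0 ZF=0 PC=4
Step 5: PC=4 exec 'SUB A, 1'. After: A=1 B=10 C=1 D=0 ZF=0 PC=5
Step 6: PC=5 exec 'JNZ 2'. After: A=1 B=10 C=1 D=0 ZF=0 PC=2
Step 7: PC=2 exec 'MOV C, 1'. After: A=1 B=10 C=1 D=0 ZF=0 PC=3
Step 8: PC=3 exec 'MUL B, 2'. After: A=1 B=20 C=1 D=0 ZF=0 PC=4
Step 9: PC=4 exec 'SUB A, 1'. After: A=0 B=20 C=1 D=0 ZF=1 PC=5
Step 10: PC=5 exec 'JNZ 2'. After: A=0 B=20 C=1 D=0 ZF=1 PC=6
Step 11: PC=6 exec 'ADD B, 5'. After: A=0 B=25 C=1 D=0 ZF=0 PC=7
Step 12: PC=7 exec 'ADD C, 4'. After: A=0 B=25 C=5 D=0 ZF=0 PC=8
Step 13: PC=8 exec 'MOV B, 5'. After: A=0 B=5 C=5 D=0 ZF=0 PC=9
Step 14: PC=9 exec 'MOV A, 6'. After: A=6 B=5 C=5 D=0 ZF=0 PC=10
Step 15: PC=10 exec 'ADD D, 3'. After: A=6 B=5 C=5 D=3 ZF=0 PC=11
Step 16: PC=11 exec 'ADD A, 4'. After: A=10 B=5 C=5 D=3 ZF=0 PC=12
Step 17: PC=12 exec 'MOV A, 6'. After: A=6 B=5 C=5 D=3 ZF=0 PC=13
Step 18: PC=13 exec 'ADD A, 5'. After: A=11 B=5 C=5 D=3 ZF=0 PC=14
Step 19: PC=14 exec 'HALT'. After: A=11 B=5 C=5 D=3 ZF=0 PC=14 HALTED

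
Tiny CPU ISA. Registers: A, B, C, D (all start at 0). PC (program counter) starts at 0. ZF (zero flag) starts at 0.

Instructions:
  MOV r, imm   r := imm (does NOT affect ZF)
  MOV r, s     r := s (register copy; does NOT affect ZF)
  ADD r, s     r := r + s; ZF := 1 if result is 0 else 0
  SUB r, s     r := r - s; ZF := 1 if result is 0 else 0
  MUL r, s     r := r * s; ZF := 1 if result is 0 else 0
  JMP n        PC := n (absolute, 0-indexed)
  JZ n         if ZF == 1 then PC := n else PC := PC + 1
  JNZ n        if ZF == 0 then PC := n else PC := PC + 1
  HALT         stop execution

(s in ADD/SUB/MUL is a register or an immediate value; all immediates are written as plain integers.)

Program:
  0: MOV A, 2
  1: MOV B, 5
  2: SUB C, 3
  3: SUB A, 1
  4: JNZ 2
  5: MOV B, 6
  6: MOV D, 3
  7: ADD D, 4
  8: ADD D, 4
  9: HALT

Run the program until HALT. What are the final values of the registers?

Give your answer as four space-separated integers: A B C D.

Step 1: PC=0 exec 'MOV A, 2'. After: A=2 B=0 C=0 D=0 ZF=0 PC=1
Step 2: PC=1 exec 'MOV B, 5'. After: A=2 B=5 C=0 D=0 ZF=0 PC=2
Step 3: PC=2 exec 'SUB C, 3'. After: A=2 B=5 C=-3 D=0 ZF=0 PC=3
Step 4: PC=3 exec 'SUB A, 1'. After: A=1 B=5 C=-3 D=0 ZF=0 PC=4
Step 5: PC=4 exec 'JNZ 2'. After: A=1 B=5 C=-3 D=0 ZF=0 PC=2
Step 6: PC=2 exec 'SUB C, 3'. After: A=1 B=5 C=-6 D=0 ZF=0 PC=3
Step 7: PC=3 exec 'SUB A, 1'. After: A=0 B=5 C=-6 D=0 ZF=1 PC=4
Step 8: PC=4 exec 'JNZ 2'. After: A=0 B=5 C=-6 D=0 ZF=1 PC=5
Step 9: PC=5 exec 'MOV B, 6'. After: A=0 B=6 C=-6 D=0 ZF=1 PC=6
Step 10: PC=6 exec 'MOV D, 3'. After: A=0 B=6 C=-6 D=3 ZF=1 PC=7
Step 11: PC=7 exec 'ADD D, 4'. After: A=0 B=6 C=-6 D=7 ZF=0 PC=8
Step 12: PC=8 exec 'ADD D, 4'. After: A=0 B=6 C=-6 D=11 ZF=0 PC=9
Step 13: PC=9 exec 'HALT'. After: A=0 B=6 C=-6 D=11 ZF=0 PC=9 HALTED

Answer: 0 6 -6 11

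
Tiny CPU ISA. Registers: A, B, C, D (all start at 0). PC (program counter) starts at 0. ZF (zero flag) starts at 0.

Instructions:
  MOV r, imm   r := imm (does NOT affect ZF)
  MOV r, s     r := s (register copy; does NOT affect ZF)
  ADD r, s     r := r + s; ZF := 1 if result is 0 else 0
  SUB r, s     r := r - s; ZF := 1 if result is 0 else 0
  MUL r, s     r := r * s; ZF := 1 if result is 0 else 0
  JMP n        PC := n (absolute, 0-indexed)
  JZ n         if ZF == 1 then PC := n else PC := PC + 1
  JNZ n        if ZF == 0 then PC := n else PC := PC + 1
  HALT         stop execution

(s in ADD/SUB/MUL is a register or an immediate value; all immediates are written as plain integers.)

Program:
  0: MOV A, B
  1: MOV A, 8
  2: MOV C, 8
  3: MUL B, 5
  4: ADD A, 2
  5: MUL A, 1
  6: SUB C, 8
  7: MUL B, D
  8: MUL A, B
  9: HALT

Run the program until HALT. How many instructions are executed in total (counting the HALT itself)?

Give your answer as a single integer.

Answer: 10

Derivation:
Step 1: PC=0 exec 'MOV A, B'. After: A=0 B=0 C=0 D=0 ZF=0 PC=1
Step 2: PC=1 exec 'MOV A, 8'. After: A=8 B=0 C=0 D=0 ZF=0 PC=2
Step 3: PC=2 exec 'MOV C, 8'. After: A=8 B=0 C=8 D=0 ZF=0 PC=3
Step 4: PC=3 exec 'MUL B, 5'. After: A=8 B=0 C=8 D=0 ZF=1 PC=4
Step 5: PC=4 exec 'ADD A, 2'. After: A=10 B=0 C=8 D=0 ZF=0 PC=5
Step 6: PC=5 exec 'MUL A, 1'. After: A=10 B=0 C=8 D=0 ZF=0 PC=6
Step 7: PC=6 exec 'SUB C, 8'. After: A=10 B=0 C=0 D=0 ZF=1 PC=7
Step 8: PC=7 exec 'MUL B, D'. After: A=10 B=0 C=0 D=0 ZF=1 PC=8
Step 9: PC=8 exec 'MUL A, B'. After: A=0 B=0 C=0 D=0 ZF=1 PC=9
Step 10: PC=9 exec 'HALT'. After: A=0 B=0 C=0 D=0 ZF=1 PC=9 HALTED
Total instructions executed: 10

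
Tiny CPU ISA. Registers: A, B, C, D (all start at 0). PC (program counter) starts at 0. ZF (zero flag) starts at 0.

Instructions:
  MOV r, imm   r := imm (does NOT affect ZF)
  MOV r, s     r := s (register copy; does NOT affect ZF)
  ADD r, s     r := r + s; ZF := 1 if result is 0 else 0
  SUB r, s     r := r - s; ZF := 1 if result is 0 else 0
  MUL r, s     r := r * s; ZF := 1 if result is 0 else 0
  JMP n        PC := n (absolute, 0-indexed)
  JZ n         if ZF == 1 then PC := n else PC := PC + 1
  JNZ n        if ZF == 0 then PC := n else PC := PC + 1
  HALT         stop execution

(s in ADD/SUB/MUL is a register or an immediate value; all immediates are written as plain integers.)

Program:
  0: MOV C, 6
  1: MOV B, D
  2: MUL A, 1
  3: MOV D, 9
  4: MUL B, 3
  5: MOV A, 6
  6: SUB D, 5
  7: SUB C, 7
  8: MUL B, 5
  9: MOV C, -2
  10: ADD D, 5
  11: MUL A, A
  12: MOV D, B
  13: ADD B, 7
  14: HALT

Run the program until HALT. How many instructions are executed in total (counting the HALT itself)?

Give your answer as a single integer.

Answer: 15

Derivation:
Step 1: PC=0 exec 'MOV C, 6'. After: A=0 B=0 C=6 D=0 ZF=0 PC=1
Step 2: PC=1 exec 'MOV B, D'. After: A=0 B=0 C=6 D=0 ZF=0 PC=2
Step 3: PC=2 exec 'MUL A, 1'. After: A=0 B=0 C=6 D=0 ZF=1 PC=3
Step 4: PC=3 exec 'MOV D, 9'. After: A=0 B=0 C=6 D=9 ZF=1 PC=4
Step 5: PC=4 exec 'MUL B, 3'. After: A=0 B=0 C=6 D=9 ZF=1 PC=5
Step 6: PC=5 exec 'MOV A, 6'. After: A=6 B=0 C=6 D=9 ZF=1 PC=6
Step 7: PC=6 exec 'SUB D, 5'. After: A=6 B=0 C=6 D=4 ZF=0 PC=7
Step 8: PC=7 exec 'SUB C, 7'. After: A=6 B=0 C=-1 D=4 ZF=0 PC=8
Step 9: PC=8 exec 'MUL B, 5'. After: A=6 B=0 C=-1 D=4 ZF=1 PC=9
Step 10: PC=9 exec 'MOV C, -2'. After: A=6 B=0 C=-2 D=4 ZF=1 PC=10
Step 11: PC=10 exec 'ADD D, 5'. After: A=6 B=0 C=-2 D=9 ZF=0 PC=11
Step 12: PC=11 exec 'MUL A, A'. After: A=36 B=0 C=-2 D=9 ZF=0 PC=12
Step 13: PC=12 exec 'MOV D, B'. After: A=36 B=0 C=-2 D=0 ZF=0 PC=13
Step 14: PC=13 exec 'ADD B, 7'. After: A=36 B=7 C=-2 D=0 ZF=0 PC=14
Step 15: PC=14 exec 'HALT'. After: A=36 B=7 C=-2 D=0 ZF=0 PC=14 HALTED
Total instructions executed: 15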